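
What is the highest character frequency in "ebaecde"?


Input: ebaecde
Character counts:
  'a': 1
  'b': 1
  'c': 1
  'd': 1
  'e': 3
Maximum frequency: 3

3


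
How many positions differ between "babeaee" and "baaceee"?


Comparing "babeaee" and "baaceee" position by position:
  Position 0: 'b' vs 'b' => same
  Position 1: 'a' vs 'a' => same
  Position 2: 'b' vs 'a' => DIFFER
  Position 3: 'e' vs 'c' => DIFFER
  Position 4: 'a' vs 'e' => DIFFER
  Position 5: 'e' vs 'e' => same
  Position 6: 'e' vs 'e' => same
Positions that differ: 3

3


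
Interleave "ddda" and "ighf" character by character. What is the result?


Interleaving "ddda" and "ighf":
  Position 0: 'd' from first, 'i' from second => "di"
  Position 1: 'd' from first, 'g' from second => "dg"
  Position 2: 'd' from first, 'h' from second => "dh"
  Position 3: 'a' from first, 'f' from second => "af"
Result: didgdhaf

didgdhaf


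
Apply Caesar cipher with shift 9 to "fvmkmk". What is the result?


Caesar cipher: shift "fvmkmk" by 9
  'f' (pos 5) + 9 = pos 14 = 'o'
  'v' (pos 21) + 9 = pos 4 = 'e'
  'm' (pos 12) + 9 = pos 21 = 'v'
  'k' (pos 10) + 9 = pos 19 = 't'
  'm' (pos 12) + 9 = pos 21 = 'v'
  'k' (pos 10) + 9 = pos 19 = 't'
Result: oevtvt

oevtvt


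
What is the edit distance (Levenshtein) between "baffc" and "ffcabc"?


Computing edit distance: "baffc" -> "ffcabc"
DP table:
           f    f    c    a    b    c
      0    1    2    3    4    5    6
  b   1    1    2    3    4    4    5
  a   2    2    2    3    3    4    5
  f   3    2    2    3    4    4    5
  f   4    3    2    3    4    5    5
  c   5    4    3    2    3    4    5
Edit distance = dp[5][6] = 5

5


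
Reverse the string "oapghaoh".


Input: oapghaoh
Reading characters right to left:
  Position 7: 'h'
  Position 6: 'o'
  Position 5: 'a'
  Position 4: 'h'
  Position 3: 'g'
  Position 2: 'p'
  Position 1: 'a'
  Position 0: 'o'
Reversed: hoahgpao

hoahgpao


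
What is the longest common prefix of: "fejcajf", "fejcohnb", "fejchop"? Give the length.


Words: fejcajf, fejcohnb, fejchop
  Position 0: all 'f' => match
  Position 1: all 'e' => match
  Position 2: all 'j' => match
  Position 3: all 'c' => match
  Position 4: ('a', 'o', 'h') => mismatch, stop
LCP = "fejc" (length 4)

4


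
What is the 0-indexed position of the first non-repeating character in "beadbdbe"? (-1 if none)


Input: beadbdbe
Character frequencies:
  'a': 1
  'b': 3
  'd': 2
  'e': 2
Scanning left to right for freq == 1:
  Position 0 ('b'): freq=3, skip
  Position 1 ('e'): freq=2, skip
  Position 2 ('a'): unique! => answer = 2

2


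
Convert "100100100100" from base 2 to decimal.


Input: "100100100100" in base 2
Positional expansion:
  Digit '1' (value 1) x 2^11 = 2048
  Digit '0' (value 0) x 2^10 = 0
  Digit '0' (value 0) x 2^9 = 0
  Digit '1' (value 1) x 2^8 = 256
  Digit '0' (value 0) x 2^7 = 0
  Digit '0' (value 0) x 2^6 = 0
  Digit '1' (value 1) x 2^5 = 32
  Digit '0' (value 0) x 2^4 = 0
  Digit '0' (value 0) x 2^3 = 0
  Digit '1' (value 1) x 2^2 = 4
  Digit '0' (value 0) x 2^1 = 0
  Digit '0' (value 0) x 2^0 = 0
Sum = 2340

2340


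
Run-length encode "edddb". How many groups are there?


Input: edddb
Scanning for consecutive runs:
  Group 1: 'e' x 1 (positions 0-0)
  Group 2: 'd' x 3 (positions 1-3)
  Group 3: 'b' x 1 (positions 4-4)
Total groups: 3

3


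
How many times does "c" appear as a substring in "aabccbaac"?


Searching for "c" in "aabccbaac"
Scanning each position:
  Position 0: "a" => no
  Position 1: "a" => no
  Position 2: "b" => no
  Position 3: "c" => MATCH
  Position 4: "c" => MATCH
  Position 5: "b" => no
  Position 6: "a" => no
  Position 7: "a" => no
  Position 8: "c" => MATCH
Total occurrences: 3

3


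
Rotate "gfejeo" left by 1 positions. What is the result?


Input: "gfejeo", rotate left by 1
First 1 characters: "g"
Remaining characters: "fejeo"
Concatenate remaining + first: "fejeo" + "g" = "fejeog"

fejeog


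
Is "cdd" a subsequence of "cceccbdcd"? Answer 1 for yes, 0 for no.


Check if "cdd" is a subsequence of "cceccbdcd"
Greedy scan:
  Position 0 ('c'): matches sub[0] = 'c'
  Position 1 ('c'): no match needed
  Position 2 ('e'): no match needed
  Position 3 ('c'): no match needed
  Position 4 ('c'): no match needed
  Position 5 ('b'): no match needed
  Position 6 ('d'): matches sub[1] = 'd'
  Position 7 ('c'): no match needed
  Position 8 ('d'): matches sub[2] = 'd'
All 3 characters matched => is a subsequence

1


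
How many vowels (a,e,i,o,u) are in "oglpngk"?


Input: oglpngk
Checking each character:
  'o' at position 0: vowel (running total: 1)
  'g' at position 1: consonant
  'l' at position 2: consonant
  'p' at position 3: consonant
  'n' at position 4: consonant
  'g' at position 5: consonant
  'k' at position 6: consonant
Total vowels: 1

1


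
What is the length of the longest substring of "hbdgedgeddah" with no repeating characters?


Input: "hbdgedgeddah"
Sliding window (track last position of each char):
  Position 0 ('h'): window [0,0] length 1 -- new best
  Position 1 ('b'): window [0,1] length 2 -- new best
  Position 2 ('d'): window [0,2] length 3 -- new best
  Position 3 ('g'): window [0,3] length 4 -- new best
  Position 4 ('e'): window [0,4] length 5 -- new best
  Position 5 ('d'): repeat (last at 2), move window start to 3
  Position 5 ('d'): window [3,5] length 3
  Position 6 ('g'): repeat (last at 3), move window start to 4
  Position 6 ('g'): window [4,6] length 3
  Position 7 ('e'): repeat (last at 4), move window start to 5
  Position 7 ('e'): window [5,7] length 3
  Position 8 ('d'): repeat (last at 5), move window start to 6
  Position 8 ('d'): window [6,8] length 3
  Position 9 ('d'): repeat (last at 8), move window start to 9
  Position 9 ('d'): window [9,9] length 1
  Position 10 ('a'): window [9,10] length 2
  Position 11 ('h'): window [9,11] length 3
Longest substring with no repeats: "hbdge" with length 5

5


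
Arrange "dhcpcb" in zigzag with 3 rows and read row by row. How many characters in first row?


Zigzag "dhcpcb" into 3 rows:
Placing characters:
  'd' => row 0
  'h' => row 1
  'c' => row 2
  'p' => row 1
  'c' => row 0
  'b' => row 1
Rows:
  Row 0: "dc"
  Row 1: "hpb"
  Row 2: "c"
First row length: 2

2


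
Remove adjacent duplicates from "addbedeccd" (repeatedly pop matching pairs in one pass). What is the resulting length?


Input: addbedeccd
Stack-based adjacent duplicate removal:
  Read 'a': push. Stack: a
  Read 'd': push. Stack: ad
  Read 'd': matches stack top 'd' => pop. Stack: a
  Read 'b': push. Stack: ab
  Read 'e': push. Stack: abe
  Read 'd': push. Stack: abed
  Read 'e': push. Stack: abede
  Read 'c': push. Stack: abedec
  Read 'c': matches stack top 'c' => pop. Stack: abede
  Read 'd': push. Stack: abeded
Final stack: "abeded" (length 6)

6


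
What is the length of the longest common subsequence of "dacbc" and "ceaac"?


LCS of "dacbc" and "ceaac"
DP table:
           c    e    a    a    c
      0    0    0    0    0    0
  d   0    0    0    0    0    0
  a   0    0    0    1    1    1
  c   0    1    1    1    1    2
  b   0    1    1    1    1    2
  c   0    1    1    1    1    2
LCS length = dp[5][5] = 2

2


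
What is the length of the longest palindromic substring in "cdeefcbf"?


Input: "cdeefcbf"
Checking substrings for palindromes:
  [2:4] "ee" (len 2) => palindrome
Longest palindromic substring: "ee" with length 2

2


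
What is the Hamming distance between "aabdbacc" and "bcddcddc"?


Comparing "aabdbacc" and "bcddcddc" position by position:
  Position 0: 'a' vs 'b' => differ
  Position 1: 'a' vs 'c' => differ
  Position 2: 'b' vs 'd' => differ
  Position 3: 'd' vs 'd' => same
  Position 4: 'b' vs 'c' => differ
  Position 5: 'a' vs 'd' => differ
  Position 6: 'c' vs 'd' => differ
  Position 7: 'c' vs 'c' => same
Total differences (Hamming distance): 6

6


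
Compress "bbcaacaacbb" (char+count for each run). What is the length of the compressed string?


Input: bbcaacaacbb
Runs:
  'b' x 2 => "b2"
  'c' x 1 => "c1"
  'a' x 2 => "a2"
  'c' x 1 => "c1"
  'a' x 2 => "a2"
  'c' x 1 => "c1"
  'b' x 2 => "b2"
Compressed: "b2c1a2c1a2c1b2"
Compressed length: 14

14


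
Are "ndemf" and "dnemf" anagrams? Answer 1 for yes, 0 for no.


Strings: "ndemf", "dnemf"
Sorted first:  defmn
Sorted second: defmn
Sorted forms match => anagrams

1


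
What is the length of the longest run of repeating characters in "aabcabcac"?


Input: "aabcabcac"
Scanning for longest run:
  Position 1 ('a'): continues run of 'a', length=2
  Position 2 ('b'): new char, reset run to 1
  Position 3 ('c'): new char, reset run to 1
  Position 4 ('a'): new char, reset run to 1
  Position 5 ('b'): new char, reset run to 1
  Position 6 ('c'): new char, reset run to 1
  Position 7 ('a'): new char, reset run to 1
  Position 8 ('c'): new char, reset run to 1
Longest run: 'a' with length 2

2


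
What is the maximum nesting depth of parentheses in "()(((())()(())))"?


Input: "()(((())()(())))"
Tracking depth:
  Position 0 '(': depth becomes 1
  Position 1 ')': depth becomes 0
  Position 2 '(': depth becomes 1
  Position 3 '(': depth becomes 2
  Position 4 '(': depth becomes 3
  Position 5 '(': depth becomes 4
  Position 6 ')': depth becomes 3
  Position 7 ')': depth becomes 2
  Position 8 '(': depth becomes 3
  Position 9 ')': depth becomes 2
  Position 10 '(': depth becomes 3
  Position 11 '(': depth becomes 4
  Position 12 ')': depth becomes 3
  Position 13 ')': depth becomes 2
  Position 14 ')': depth becomes 1
  Position 15 ')': depth becomes 0
Maximum depth reached: 4

4


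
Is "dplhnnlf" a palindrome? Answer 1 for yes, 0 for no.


Input: dplhnnlf
Reversed: flnnhlpd
  Compare pos 0 ('d') with pos 7 ('f'): MISMATCH
  Compare pos 1 ('p') with pos 6 ('l'): MISMATCH
  Compare pos 2 ('l') with pos 5 ('n'): MISMATCH
  Compare pos 3 ('h') with pos 4 ('n'): MISMATCH
Result: not a palindrome

0


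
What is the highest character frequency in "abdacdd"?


Input: abdacdd
Character counts:
  'a': 2
  'b': 1
  'c': 1
  'd': 3
Maximum frequency: 3

3


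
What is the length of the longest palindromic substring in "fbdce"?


Input: "fbdce"
Checking substrings for palindromes:
  No multi-char palindromic substrings found
Longest palindromic substring: "f" with length 1

1


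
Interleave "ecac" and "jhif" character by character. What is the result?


Interleaving "ecac" and "jhif":
  Position 0: 'e' from first, 'j' from second => "ej"
  Position 1: 'c' from first, 'h' from second => "ch"
  Position 2: 'a' from first, 'i' from second => "ai"
  Position 3: 'c' from first, 'f' from second => "cf"
Result: ejchaicf

ejchaicf


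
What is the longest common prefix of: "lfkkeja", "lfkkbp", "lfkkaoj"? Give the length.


Words: lfkkeja, lfkkbp, lfkkaoj
  Position 0: all 'l' => match
  Position 1: all 'f' => match
  Position 2: all 'k' => match
  Position 3: all 'k' => match
  Position 4: ('e', 'b', 'a') => mismatch, stop
LCP = "lfkk" (length 4)

4


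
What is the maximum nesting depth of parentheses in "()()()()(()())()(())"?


Input: "()()()()(()())()(())"
Tracking depth:
  Position 0 '(': depth becomes 1
  Position 1 ')': depth becomes 0
  Position 2 '(': depth becomes 1
  Position 3 ')': depth becomes 0
  Position 4 '(': depth becomes 1
  Position 5 ')': depth becomes 0
  Position 6 '(': depth becomes 1
  Position 7 ')': depth becomes 0
  Position 8 '(': depth becomes 1
  Position 9 '(': depth becomes 2
  Position 10 ')': depth becomes 1
  Position 11 '(': depth becomes 2
  Position 12 ')': depth becomes 1
  Position 13 ')': depth becomes 0
  Position 14 '(': depth becomes 1
  Position 15 ')': depth becomes 0
  Position 16 '(': depth becomes 1
  Position 17 '(': depth becomes 2
  Position 18 ')': depth becomes 1
  Position 19 ')': depth becomes 0
Maximum depth reached: 2

2


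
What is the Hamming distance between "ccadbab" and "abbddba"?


Comparing "ccadbab" and "abbddba" position by position:
  Position 0: 'c' vs 'a' => differ
  Position 1: 'c' vs 'b' => differ
  Position 2: 'a' vs 'b' => differ
  Position 3: 'd' vs 'd' => same
  Position 4: 'b' vs 'd' => differ
  Position 5: 'a' vs 'b' => differ
  Position 6: 'b' vs 'a' => differ
Total differences (Hamming distance): 6

6


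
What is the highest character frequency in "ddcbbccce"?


Input: ddcbbccce
Character counts:
  'b': 2
  'c': 4
  'd': 2
  'e': 1
Maximum frequency: 4

4


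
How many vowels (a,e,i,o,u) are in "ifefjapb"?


Input: ifefjapb
Checking each character:
  'i' at position 0: vowel (running total: 1)
  'f' at position 1: consonant
  'e' at position 2: vowel (running total: 2)
  'f' at position 3: consonant
  'j' at position 4: consonant
  'a' at position 5: vowel (running total: 3)
  'p' at position 6: consonant
  'b' at position 7: consonant
Total vowels: 3

3


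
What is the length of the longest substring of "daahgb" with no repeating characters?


Input: "daahgb"
Sliding window (track last position of each char):
  Position 0 ('d'): window [0,0] length 1 -- new best
  Position 1 ('a'): window [0,1] length 2 -- new best
  Position 2 ('a'): repeat (last at 1), move window start to 2
  Position 2 ('a'): window [2,2] length 1
  Position 3 ('h'): window [2,3] length 2
  Position 4 ('g'): window [2,4] length 3 -- new best
  Position 5 ('b'): window [2,5] length 4 -- new best
Longest substring with no repeats: "ahgb" with length 4

4


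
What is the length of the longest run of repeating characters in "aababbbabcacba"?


Input: "aababbbabcacba"
Scanning for longest run:
  Position 1 ('a'): continues run of 'a', length=2
  Position 2 ('b'): new char, reset run to 1
  Position 3 ('a'): new char, reset run to 1
  Position 4 ('b'): new char, reset run to 1
  Position 5 ('b'): continues run of 'b', length=2
  Position 6 ('b'): continues run of 'b', length=3
  Position 7 ('a'): new char, reset run to 1
  Position 8 ('b'): new char, reset run to 1
  Position 9 ('c'): new char, reset run to 1
  Position 10 ('a'): new char, reset run to 1
  Position 11 ('c'): new char, reset run to 1
  Position 12 ('b'): new char, reset run to 1
  Position 13 ('a'): new char, reset run to 1
Longest run: 'b' with length 3

3


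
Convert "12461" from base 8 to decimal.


Input: "12461" in base 8
Positional expansion:
  Digit '1' (value 1) x 8^4 = 4096
  Digit '2' (value 2) x 8^3 = 1024
  Digit '4' (value 4) x 8^2 = 256
  Digit '6' (value 6) x 8^1 = 48
  Digit '1' (value 1) x 8^0 = 1
Sum = 5425

5425


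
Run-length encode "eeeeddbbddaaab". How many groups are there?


Input: eeeeddbbddaaab
Scanning for consecutive runs:
  Group 1: 'e' x 4 (positions 0-3)
  Group 2: 'd' x 2 (positions 4-5)
  Group 3: 'b' x 2 (positions 6-7)
  Group 4: 'd' x 2 (positions 8-9)
  Group 5: 'a' x 3 (positions 10-12)
  Group 6: 'b' x 1 (positions 13-13)
Total groups: 6

6


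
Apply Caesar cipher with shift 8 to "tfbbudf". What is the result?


Caesar cipher: shift "tfbbudf" by 8
  't' (pos 19) + 8 = pos 1 = 'b'
  'f' (pos 5) + 8 = pos 13 = 'n'
  'b' (pos 1) + 8 = pos 9 = 'j'
  'b' (pos 1) + 8 = pos 9 = 'j'
  'u' (pos 20) + 8 = pos 2 = 'c'
  'd' (pos 3) + 8 = pos 11 = 'l'
  'f' (pos 5) + 8 = pos 13 = 'n'
Result: bnjjcln

bnjjcln


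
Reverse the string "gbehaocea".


Input: gbehaocea
Reading characters right to left:
  Position 8: 'a'
  Position 7: 'e'
  Position 6: 'c'
  Position 5: 'o'
  Position 4: 'a'
  Position 3: 'h'
  Position 2: 'e'
  Position 1: 'b'
  Position 0: 'g'
Reversed: aecoahebg

aecoahebg


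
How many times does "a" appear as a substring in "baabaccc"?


Searching for "a" in "baabaccc"
Scanning each position:
  Position 0: "b" => no
  Position 1: "a" => MATCH
  Position 2: "a" => MATCH
  Position 3: "b" => no
  Position 4: "a" => MATCH
  Position 5: "c" => no
  Position 6: "c" => no
  Position 7: "c" => no
Total occurrences: 3

3


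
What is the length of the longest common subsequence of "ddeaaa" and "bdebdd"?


LCS of "ddeaaa" and "bdebdd"
DP table:
           b    d    e    b    d    d
      0    0    0    0    0    0    0
  d   0    0    1    1    1    1    1
  d   0    0    1    1    1    2    2
  e   0    0    1    2    2    2    2
  a   0    0    1    2    2    2    2
  a   0    0    1    2    2    2    2
  a   0    0    1    2    2    2    2
LCS length = dp[6][6] = 2

2


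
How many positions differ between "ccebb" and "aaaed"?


Comparing "ccebb" and "aaaed" position by position:
  Position 0: 'c' vs 'a' => DIFFER
  Position 1: 'c' vs 'a' => DIFFER
  Position 2: 'e' vs 'a' => DIFFER
  Position 3: 'b' vs 'e' => DIFFER
  Position 4: 'b' vs 'd' => DIFFER
Positions that differ: 5

5


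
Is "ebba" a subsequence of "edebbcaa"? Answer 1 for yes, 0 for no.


Check if "ebba" is a subsequence of "edebbcaa"
Greedy scan:
  Position 0 ('e'): matches sub[0] = 'e'
  Position 1 ('d'): no match needed
  Position 2 ('e'): no match needed
  Position 3 ('b'): matches sub[1] = 'b'
  Position 4 ('b'): matches sub[2] = 'b'
  Position 5 ('c'): no match needed
  Position 6 ('a'): matches sub[3] = 'a'
  Position 7 ('a'): no match needed
All 4 characters matched => is a subsequence

1


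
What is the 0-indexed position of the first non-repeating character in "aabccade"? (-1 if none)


Input: aabccade
Character frequencies:
  'a': 3
  'b': 1
  'c': 2
  'd': 1
  'e': 1
Scanning left to right for freq == 1:
  Position 0 ('a'): freq=3, skip
  Position 1 ('a'): freq=3, skip
  Position 2 ('b'): unique! => answer = 2

2


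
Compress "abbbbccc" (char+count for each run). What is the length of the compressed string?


Input: abbbbccc
Runs:
  'a' x 1 => "a1"
  'b' x 4 => "b4"
  'c' x 3 => "c3"
Compressed: "a1b4c3"
Compressed length: 6

6


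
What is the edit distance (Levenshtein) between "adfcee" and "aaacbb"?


Computing edit distance: "adfcee" -> "aaacbb"
DP table:
           a    a    a    c    b    b
      0    1    2    3    4    5    6
  a   1    0    1    2    3    4    5
  d   2    1    1    2    3    4    5
  f   3    2    2    2    3    4    5
  c   4    3    3    3    2    3    4
  e   5    4    4    4    3    3    4
  e   6    5    5    5    4    4    4
Edit distance = dp[6][6] = 4

4


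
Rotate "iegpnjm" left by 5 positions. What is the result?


Input: "iegpnjm", rotate left by 5
First 5 characters: "iegpn"
Remaining characters: "jm"
Concatenate remaining + first: "jm" + "iegpn" = "jmiegpn"

jmiegpn


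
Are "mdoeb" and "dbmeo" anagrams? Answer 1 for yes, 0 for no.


Strings: "mdoeb", "dbmeo"
Sorted first:  bdemo
Sorted second: bdemo
Sorted forms match => anagrams

1


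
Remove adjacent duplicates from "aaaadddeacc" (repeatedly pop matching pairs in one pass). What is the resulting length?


Input: aaaadddeacc
Stack-based adjacent duplicate removal:
  Read 'a': push. Stack: a
  Read 'a': matches stack top 'a' => pop. Stack: (empty)
  Read 'a': push. Stack: a
  Read 'a': matches stack top 'a' => pop. Stack: (empty)
  Read 'd': push. Stack: d
  Read 'd': matches stack top 'd' => pop. Stack: (empty)
  Read 'd': push. Stack: d
  Read 'e': push. Stack: de
  Read 'a': push. Stack: dea
  Read 'c': push. Stack: deac
  Read 'c': matches stack top 'c' => pop. Stack: dea
Final stack: "dea" (length 3)

3


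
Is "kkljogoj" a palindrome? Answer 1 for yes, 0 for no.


Input: kkljogoj
Reversed: jogojlkk
  Compare pos 0 ('k') with pos 7 ('j'): MISMATCH
  Compare pos 1 ('k') with pos 6 ('o'): MISMATCH
  Compare pos 2 ('l') with pos 5 ('g'): MISMATCH
  Compare pos 3 ('j') with pos 4 ('o'): MISMATCH
Result: not a palindrome

0


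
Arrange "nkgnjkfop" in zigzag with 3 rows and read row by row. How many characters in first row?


Zigzag "nkgnjkfop" into 3 rows:
Placing characters:
  'n' => row 0
  'k' => row 1
  'g' => row 2
  'n' => row 1
  'j' => row 0
  'k' => row 1
  'f' => row 2
  'o' => row 1
  'p' => row 0
Rows:
  Row 0: "njp"
  Row 1: "knko"
  Row 2: "gf"
First row length: 3

3


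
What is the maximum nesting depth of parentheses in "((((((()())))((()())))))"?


Input: "((((((()())))((()())))))"
Tracking depth:
  Position 0 '(': depth becomes 1
  Position 1 '(': depth becomes 2
  Position 2 '(': depth becomes 3
  Position 3 '(': depth becomes 4
  Position 4 '(': depth becomes 5
  Position 5 '(': depth becomes 6
  Position 6 '(': depth becomes 7
  Position 7 ')': depth becomes 6
  Position 8 '(': depth becomes 7
  Position 9 ')': depth becomes 6
  Position 10 ')': depth becomes 5
  Position 11 ')': depth becomes 4
  Position 12 ')': depth becomes 3
  Position 13 '(': depth becomes 4
  Position 14 '(': depth becomes 5
  Position 15 '(': depth becomes 6
  Position 16 ')': depth becomes 5
  Position 17 '(': depth becomes 6
  Position 18 ')': depth becomes 5
  Position 19 ')': depth becomes 4
  Position 20 ')': depth becomes 3
  Position 21 ')': depth becomes 2
  Position 22 ')': depth becomes 1
  Position 23 ')': depth becomes 0
Maximum depth reached: 7

7


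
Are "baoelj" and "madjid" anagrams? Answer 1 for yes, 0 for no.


Strings: "baoelj", "madjid"
Sorted first:  abejlo
Sorted second: addijm
Differ at position 1: 'b' vs 'd' => not anagrams

0


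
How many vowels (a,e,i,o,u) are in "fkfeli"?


Input: fkfeli
Checking each character:
  'f' at position 0: consonant
  'k' at position 1: consonant
  'f' at position 2: consonant
  'e' at position 3: vowel (running total: 1)
  'l' at position 4: consonant
  'i' at position 5: vowel (running total: 2)
Total vowels: 2

2


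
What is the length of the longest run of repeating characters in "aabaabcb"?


Input: "aabaabcb"
Scanning for longest run:
  Position 1 ('a'): continues run of 'a', length=2
  Position 2 ('b'): new char, reset run to 1
  Position 3 ('a'): new char, reset run to 1
  Position 4 ('a'): continues run of 'a', length=2
  Position 5 ('b'): new char, reset run to 1
  Position 6 ('c'): new char, reset run to 1
  Position 7 ('b'): new char, reset run to 1
Longest run: 'a' with length 2

2


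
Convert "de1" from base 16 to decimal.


Input: "de1" in base 16
Positional expansion:
  Digit 'd' (value 13) x 16^2 = 3328
  Digit 'e' (value 14) x 16^1 = 224
  Digit '1' (value 1) x 16^0 = 1
Sum = 3553

3553


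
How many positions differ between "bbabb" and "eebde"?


Comparing "bbabb" and "eebde" position by position:
  Position 0: 'b' vs 'e' => DIFFER
  Position 1: 'b' vs 'e' => DIFFER
  Position 2: 'a' vs 'b' => DIFFER
  Position 3: 'b' vs 'd' => DIFFER
  Position 4: 'b' vs 'e' => DIFFER
Positions that differ: 5

5


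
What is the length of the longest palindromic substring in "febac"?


Input: "febac"
Checking substrings for palindromes:
  No multi-char palindromic substrings found
Longest palindromic substring: "f" with length 1

1


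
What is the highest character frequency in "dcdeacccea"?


Input: dcdeacccea
Character counts:
  'a': 2
  'c': 4
  'd': 2
  'e': 2
Maximum frequency: 4

4


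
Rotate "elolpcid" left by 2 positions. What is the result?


Input: "elolpcid", rotate left by 2
First 2 characters: "el"
Remaining characters: "olpcid"
Concatenate remaining + first: "olpcid" + "el" = "olpcidel"

olpcidel


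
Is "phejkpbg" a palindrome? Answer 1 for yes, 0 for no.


Input: phejkpbg
Reversed: gbpkjehp
  Compare pos 0 ('p') with pos 7 ('g'): MISMATCH
  Compare pos 1 ('h') with pos 6 ('b'): MISMATCH
  Compare pos 2 ('e') with pos 5 ('p'): MISMATCH
  Compare pos 3 ('j') with pos 4 ('k'): MISMATCH
Result: not a palindrome

0


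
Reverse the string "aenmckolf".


Input: aenmckolf
Reading characters right to left:
  Position 8: 'f'
  Position 7: 'l'
  Position 6: 'o'
  Position 5: 'k'
  Position 4: 'c'
  Position 3: 'm'
  Position 2: 'n'
  Position 1: 'e'
  Position 0: 'a'
Reversed: flokcmnea

flokcmnea


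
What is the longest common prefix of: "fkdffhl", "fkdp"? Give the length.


Words: fkdffhl, fkdp
  Position 0: all 'f' => match
  Position 1: all 'k' => match
  Position 2: all 'd' => match
  Position 3: ('f', 'p') => mismatch, stop
LCP = "fkd" (length 3)

3


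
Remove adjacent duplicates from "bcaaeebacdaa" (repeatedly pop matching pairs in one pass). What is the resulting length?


Input: bcaaeebacdaa
Stack-based adjacent duplicate removal:
  Read 'b': push. Stack: b
  Read 'c': push. Stack: bc
  Read 'a': push. Stack: bca
  Read 'a': matches stack top 'a' => pop. Stack: bc
  Read 'e': push. Stack: bce
  Read 'e': matches stack top 'e' => pop. Stack: bc
  Read 'b': push. Stack: bcb
  Read 'a': push. Stack: bcba
  Read 'c': push. Stack: bcbac
  Read 'd': push. Stack: bcbacd
  Read 'a': push. Stack: bcbacda
  Read 'a': matches stack top 'a' => pop. Stack: bcbacd
Final stack: "bcbacd" (length 6)

6


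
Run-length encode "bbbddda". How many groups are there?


Input: bbbddda
Scanning for consecutive runs:
  Group 1: 'b' x 3 (positions 0-2)
  Group 2: 'd' x 3 (positions 3-5)
  Group 3: 'a' x 1 (positions 6-6)
Total groups: 3

3


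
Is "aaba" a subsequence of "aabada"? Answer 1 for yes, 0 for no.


Check if "aaba" is a subsequence of "aabada"
Greedy scan:
  Position 0 ('a'): matches sub[0] = 'a'
  Position 1 ('a'): matches sub[1] = 'a'
  Position 2 ('b'): matches sub[2] = 'b'
  Position 3 ('a'): matches sub[3] = 'a'
  Position 4 ('d'): no match needed
  Position 5 ('a'): no match needed
All 4 characters matched => is a subsequence

1


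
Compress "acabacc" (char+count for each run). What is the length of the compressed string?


Input: acabacc
Runs:
  'a' x 1 => "a1"
  'c' x 1 => "c1"
  'a' x 1 => "a1"
  'b' x 1 => "b1"
  'a' x 1 => "a1"
  'c' x 2 => "c2"
Compressed: "a1c1a1b1a1c2"
Compressed length: 12

12


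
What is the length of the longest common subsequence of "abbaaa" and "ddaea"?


LCS of "abbaaa" and "ddaea"
DP table:
           d    d    a    e    a
      0    0    0    0    0    0
  a   0    0    0    1    1    1
  b   0    0    0    1    1    1
  b   0    0    0    1    1    1
  a   0    0    0    1    1    2
  a   0    0    0    1    1    2
  a   0    0    0    1    1    2
LCS length = dp[6][5] = 2

2


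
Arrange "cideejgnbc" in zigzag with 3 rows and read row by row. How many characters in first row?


Zigzag "cideejgnbc" into 3 rows:
Placing characters:
  'c' => row 0
  'i' => row 1
  'd' => row 2
  'e' => row 1
  'e' => row 0
  'j' => row 1
  'g' => row 2
  'n' => row 1
  'b' => row 0
  'c' => row 1
Rows:
  Row 0: "ceb"
  Row 1: "iejnc"
  Row 2: "dg"
First row length: 3

3


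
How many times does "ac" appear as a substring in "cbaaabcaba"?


Searching for "ac" in "cbaaabcaba"
Scanning each position:
  Position 0: "cb" => no
  Position 1: "ba" => no
  Position 2: "aa" => no
  Position 3: "aa" => no
  Position 4: "ab" => no
  Position 5: "bc" => no
  Position 6: "ca" => no
  Position 7: "ab" => no
  Position 8: "ba" => no
Total occurrences: 0

0


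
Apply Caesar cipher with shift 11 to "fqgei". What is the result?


Caesar cipher: shift "fqgei" by 11
  'f' (pos 5) + 11 = pos 16 = 'q'
  'q' (pos 16) + 11 = pos 1 = 'b'
  'g' (pos 6) + 11 = pos 17 = 'r'
  'e' (pos 4) + 11 = pos 15 = 'p'
  'i' (pos 8) + 11 = pos 19 = 't'
Result: qbrpt

qbrpt


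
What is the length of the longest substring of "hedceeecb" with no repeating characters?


Input: "hedceeecb"
Sliding window (track last position of each char):
  Position 0 ('h'): window [0,0] length 1 -- new best
  Position 1 ('e'): window [0,1] length 2 -- new best
  Position 2 ('d'): window [0,2] length 3 -- new best
  Position 3 ('c'): window [0,3] length 4 -- new best
  Position 4 ('e'): repeat (last at 1), move window start to 2
  Position 4 ('e'): window [2,4] length 3
  Position 5 ('e'): repeat (last at 4), move window start to 5
  Position 5 ('e'): window [5,5] length 1
  Position 6 ('e'): repeat (last at 5), move window start to 6
  Position 6 ('e'): window [6,6] length 1
  Position 7 ('c'): window [6,7] length 2
  Position 8 ('b'): window [6,8] length 3
Longest substring with no repeats: "hedc" with length 4

4


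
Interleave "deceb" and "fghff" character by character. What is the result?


Interleaving "deceb" and "fghff":
  Position 0: 'd' from first, 'f' from second => "df"
  Position 1: 'e' from first, 'g' from second => "eg"
  Position 2: 'c' from first, 'h' from second => "ch"
  Position 3: 'e' from first, 'f' from second => "ef"
  Position 4: 'b' from first, 'f' from second => "bf"
Result: dfegchefbf

dfegchefbf


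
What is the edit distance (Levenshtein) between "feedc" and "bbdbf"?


Computing edit distance: "feedc" -> "bbdbf"
DP table:
           b    b    d    b    f
      0    1    2    3    4    5
  f   1    1    2    3    4    4
  e   2    2    2    3    4    5
  e   3    3    3    3    4    5
  d   4    4    4    3    4    5
  c   5    5    5    4    4    5
Edit distance = dp[5][5] = 5

5


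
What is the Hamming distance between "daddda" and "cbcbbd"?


Comparing "daddda" and "cbcbbd" position by position:
  Position 0: 'd' vs 'c' => differ
  Position 1: 'a' vs 'b' => differ
  Position 2: 'd' vs 'c' => differ
  Position 3: 'd' vs 'b' => differ
  Position 4: 'd' vs 'b' => differ
  Position 5: 'a' vs 'd' => differ
Total differences (Hamming distance): 6

6


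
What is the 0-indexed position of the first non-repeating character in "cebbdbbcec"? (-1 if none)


Input: cebbdbbcec
Character frequencies:
  'b': 4
  'c': 3
  'd': 1
  'e': 2
Scanning left to right for freq == 1:
  Position 0 ('c'): freq=3, skip
  Position 1 ('e'): freq=2, skip
  Position 2 ('b'): freq=4, skip
  Position 3 ('b'): freq=4, skip
  Position 4 ('d'): unique! => answer = 4

4


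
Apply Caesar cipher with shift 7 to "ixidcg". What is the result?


Caesar cipher: shift "ixidcg" by 7
  'i' (pos 8) + 7 = pos 15 = 'p'
  'x' (pos 23) + 7 = pos 4 = 'e'
  'i' (pos 8) + 7 = pos 15 = 'p'
  'd' (pos 3) + 7 = pos 10 = 'k'
  'c' (pos 2) + 7 = pos 9 = 'j'
  'g' (pos 6) + 7 = pos 13 = 'n'
Result: pepkjn

pepkjn


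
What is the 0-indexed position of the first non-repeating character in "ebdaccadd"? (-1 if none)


Input: ebdaccadd
Character frequencies:
  'a': 2
  'b': 1
  'c': 2
  'd': 3
  'e': 1
Scanning left to right for freq == 1:
  Position 0 ('e'): unique! => answer = 0

0


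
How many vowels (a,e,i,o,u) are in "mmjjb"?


Input: mmjjb
Checking each character:
  'm' at position 0: consonant
  'm' at position 1: consonant
  'j' at position 2: consonant
  'j' at position 3: consonant
  'b' at position 4: consonant
Total vowels: 0

0


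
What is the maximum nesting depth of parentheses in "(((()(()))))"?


Input: "(((()(()))))"
Tracking depth:
  Position 0 '(': depth becomes 1
  Position 1 '(': depth becomes 2
  Position 2 '(': depth becomes 3
  Position 3 '(': depth becomes 4
  Position 4 ')': depth becomes 3
  Position 5 '(': depth becomes 4
  Position 6 '(': depth becomes 5
  Position 7 ')': depth becomes 4
  Position 8 ')': depth becomes 3
  Position 9 ')': depth becomes 2
  Position 10 ')': depth becomes 1
  Position 11 ')': depth becomes 0
Maximum depth reached: 5

5


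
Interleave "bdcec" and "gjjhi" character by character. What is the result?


Interleaving "bdcec" and "gjjhi":
  Position 0: 'b' from first, 'g' from second => "bg"
  Position 1: 'd' from first, 'j' from second => "dj"
  Position 2: 'c' from first, 'j' from second => "cj"
  Position 3: 'e' from first, 'h' from second => "eh"
  Position 4: 'c' from first, 'i' from second => "ci"
Result: bgdjcjehci

bgdjcjehci


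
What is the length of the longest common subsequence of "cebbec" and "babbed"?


LCS of "cebbec" and "babbed"
DP table:
           b    a    b    b    e    d
      0    0    0    0    0    0    0
  c   0    0    0    0    0    0    0
  e   0    0    0    0    0    1    1
  b   0    1    1    1    1    1    1
  b   0    1    1    2    2    2    2
  e   0    1    1    2    2    3    3
  c   0    1    1    2    2    3    3
LCS length = dp[6][6] = 3

3


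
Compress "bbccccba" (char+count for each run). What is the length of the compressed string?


Input: bbccccba
Runs:
  'b' x 2 => "b2"
  'c' x 4 => "c4"
  'b' x 1 => "b1"
  'a' x 1 => "a1"
Compressed: "b2c4b1a1"
Compressed length: 8

8


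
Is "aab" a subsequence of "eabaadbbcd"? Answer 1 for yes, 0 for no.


Check if "aab" is a subsequence of "eabaadbbcd"
Greedy scan:
  Position 0 ('e'): no match needed
  Position 1 ('a'): matches sub[0] = 'a'
  Position 2 ('b'): no match needed
  Position 3 ('a'): matches sub[1] = 'a'
  Position 4 ('a'): no match needed
  Position 5 ('d'): no match needed
  Position 6 ('b'): matches sub[2] = 'b'
  Position 7 ('b'): no match needed
  Position 8 ('c'): no match needed
  Position 9 ('d'): no match needed
All 3 characters matched => is a subsequence

1


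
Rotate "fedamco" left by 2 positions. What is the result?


Input: "fedamco", rotate left by 2
First 2 characters: "fe"
Remaining characters: "damco"
Concatenate remaining + first: "damco" + "fe" = "damcofe"

damcofe


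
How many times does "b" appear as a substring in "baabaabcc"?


Searching for "b" in "baabaabcc"
Scanning each position:
  Position 0: "b" => MATCH
  Position 1: "a" => no
  Position 2: "a" => no
  Position 3: "b" => MATCH
  Position 4: "a" => no
  Position 5: "a" => no
  Position 6: "b" => MATCH
  Position 7: "c" => no
  Position 8: "c" => no
Total occurrences: 3

3


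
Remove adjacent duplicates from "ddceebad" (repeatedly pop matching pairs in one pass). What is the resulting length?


Input: ddceebad
Stack-based adjacent duplicate removal:
  Read 'd': push. Stack: d
  Read 'd': matches stack top 'd' => pop. Stack: (empty)
  Read 'c': push. Stack: c
  Read 'e': push. Stack: ce
  Read 'e': matches stack top 'e' => pop. Stack: c
  Read 'b': push. Stack: cb
  Read 'a': push. Stack: cba
  Read 'd': push. Stack: cbad
Final stack: "cbad" (length 4)

4


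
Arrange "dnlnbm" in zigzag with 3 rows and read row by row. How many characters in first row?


Zigzag "dnlnbm" into 3 rows:
Placing characters:
  'd' => row 0
  'n' => row 1
  'l' => row 2
  'n' => row 1
  'b' => row 0
  'm' => row 1
Rows:
  Row 0: "db"
  Row 1: "nnm"
  Row 2: "l"
First row length: 2

2


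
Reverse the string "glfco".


Input: glfco
Reading characters right to left:
  Position 4: 'o'
  Position 3: 'c'
  Position 2: 'f'
  Position 1: 'l'
  Position 0: 'g'
Reversed: ocflg

ocflg


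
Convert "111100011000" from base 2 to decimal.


Input: "111100011000" in base 2
Positional expansion:
  Digit '1' (value 1) x 2^11 = 2048
  Digit '1' (value 1) x 2^10 = 1024
  Digit '1' (value 1) x 2^9 = 512
  Digit '1' (value 1) x 2^8 = 256
  Digit '0' (value 0) x 2^7 = 0
  Digit '0' (value 0) x 2^6 = 0
  Digit '0' (value 0) x 2^5 = 0
  Digit '1' (value 1) x 2^4 = 16
  Digit '1' (value 1) x 2^3 = 8
  Digit '0' (value 0) x 2^2 = 0
  Digit '0' (value 0) x 2^1 = 0
  Digit '0' (value 0) x 2^0 = 0
Sum = 3864

3864


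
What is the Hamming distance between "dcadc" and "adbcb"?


Comparing "dcadc" and "adbcb" position by position:
  Position 0: 'd' vs 'a' => differ
  Position 1: 'c' vs 'd' => differ
  Position 2: 'a' vs 'b' => differ
  Position 3: 'd' vs 'c' => differ
  Position 4: 'c' vs 'b' => differ
Total differences (Hamming distance): 5

5


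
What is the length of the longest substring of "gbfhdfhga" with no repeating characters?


Input: "gbfhdfhga"
Sliding window (track last position of each char):
  Position 0 ('g'): window [0,0] length 1 -- new best
  Position 1 ('b'): window [0,1] length 2 -- new best
  Position 2 ('f'): window [0,2] length 3 -- new best
  Position 3 ('h'): window [0,3] length 4 -- new best
  Position 4 ('d'): window [0,4] length 5 -- new best
  Position 5 ('f'): repeat (last at 2), move window start to 3
  Position 5 ('f'): window [3,5] length 3
  Position 6 ('h'): repeat (last at 3), move window start to 4
  Position 6 ('h'): window [4,6] length 3
  Position 7 ('g'): window [4,7] length 4
  Position 8 ('a'): window [4,8] length 5
Longest substring with no repeats: "gbfhd" with length 5

5


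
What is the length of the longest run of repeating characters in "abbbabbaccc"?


Input: "abbbabbaccc"
Scanning for longest run:
  Position 1 ('b'): new char, reset run to 1
  Position 2 ('b'): continues run of 'b', length=2
  Position 3 ('b'): continues run of 'b', length=3
  Position 4 ('a'): new char, reset run to 1
  Position 5 ('b'): new char, reset run to 1
  Position 6 ('b'): continues run of 'b', length=2
  Position 7 ('a'): new char, reset run to 1
  Position 8 ('c'): new char, reset run to 1
  Position 9 ('c'): continues run of 'c', length=2
  Position 10 ('c'): continues run of 'c', length=3
Longest run: 'b' with length 3

3


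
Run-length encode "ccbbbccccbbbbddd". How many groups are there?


Input: ccbbbccccbbbbddd
Scanning for consecutive runs:
  Group 1: 'c' x 2 (positions 0-1)
  Group 2: 'b' x 3 (positions 2-4)
  Group 3: 'c' x 4 (positions 5-8)
  Group 4: 'b' x 4 (positions 9-12)
  Group 5: 'd' x 3 (positions 13-15)
Total groups: 5

5


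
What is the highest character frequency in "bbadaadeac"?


Input: bbadaadeac
Character counts:
  'a': 4
  'b': 2
  'c': 1
  'd': 2
  'e': 1
Maximum frequency: 4

4


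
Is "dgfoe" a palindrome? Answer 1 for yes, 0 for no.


Input: dgfoe
Reversed: eofgd
  Compare pos 0 ('d') with pos 4 ('e'): MISMATCH
  Compare pos 1 ('g') with pos 3 ('o'): MISMATCH
Result: not a palindrome

0


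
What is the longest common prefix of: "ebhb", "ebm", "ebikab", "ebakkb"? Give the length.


Words: ebhb, ebm, ebikab, ebakkb
  Position 0: all 'e' => match
  Position 1: all 'b' => match
  Position 2: ('h', 'm', 'i', 'a') => mismatch, stop
LCP = "eb" (length 2)

2


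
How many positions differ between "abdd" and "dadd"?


Comparing "abdd" and "dadd" position by position:
  Position 0: 'a' vs 'd' => DIFFER
  Position 1: 'b' vs 'a' => DIFFER
  Position 2: 'd' vs 'd' => same
  Position 3: 'd' vs 'd' => same
Positions that differ: 2

2


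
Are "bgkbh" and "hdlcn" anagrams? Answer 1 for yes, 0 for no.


Strings: "bgkbh", "hdlcn"
Sorted first:  bbghk
Sorted second: cdhln
Differ at position 0: 'b' vs 'c' => not anagrams

0


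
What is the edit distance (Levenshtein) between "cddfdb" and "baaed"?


Computing edit distance: "cddfdb" -> "baaed"
DP table:
           b    a    a    e    d
      0    1    2    3    4    5
  c   1    1    2    3    4    5
  d   2    2    2    3    4    4
  d   3    3    3    3    4    4
  f   4    4    4    4    4    5
  d   5    5    5    5    5    4
  b   6    5    6    6    6    5
Edit distance = dp[6][5] = 5

5


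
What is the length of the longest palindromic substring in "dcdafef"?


Input: "dcdafef"
Checking substrings for palindromes:
  [0:3] "dcd" (len 3) => palindrome
  [4:7] "fef" (len 3) => palindrome
Longest palindromic substring: "dcd" with length 3

3


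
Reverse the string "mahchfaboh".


Input: mahchfaboh
Reading characters right to left:
  Position 9: 'h'
  Position 8: 'o'
  Position 7: 'b'
  Position 6: 'a'
  Position 5: 'f'
  Position 4: 'h'
  Position 3: 'c'
  Position 2: 'h'
  Position 1: 'a'
  Position 0: 'm'
Reversed: hobafhcham

hobafhcham


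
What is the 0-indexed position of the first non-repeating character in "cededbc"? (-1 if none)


Input: cededbc
Character frequencies:
  'b': 1
  'c': 2
  'd': 2
  'e': 2
Scanning left to right for freq == 1:
  Position 0 ('c'): freq=2, skip
  Position 1 ('e'): freq=2, skip
  Position 2 ('d'): freq=2, skip
  Position 3 ('e'): freq=2, skip
  Position 4 ('d'): freq=2, skip
  Position 5 ('b'): unique! => answer = 5

5


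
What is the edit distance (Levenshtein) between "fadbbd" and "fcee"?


Computing edit distance: "fadbbd" -> "fcee"
DP table:
           f    c    e    e
      0    1    2    3    4
  f   1    0    1    2    3
  a   2    1    1    2    3
  d   3    2    2    2    3
  b   4    3    3    3    3
  b   5    4    4    4    4
  d   6    5    5    5    5
Edit distance = dp[6][4] = 5

5


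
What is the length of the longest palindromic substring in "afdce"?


Input: "afdce"
Checking substrings for palindromes:
  No multi-char palindromic substrings found
Longest palindromic substring: "a" with length 1

1
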